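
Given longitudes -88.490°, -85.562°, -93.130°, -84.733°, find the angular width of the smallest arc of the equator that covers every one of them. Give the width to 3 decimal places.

8.397°

Sort the longitudes: -93.130°, -88.490°, -85.562°, -84.733°.
Eastward gaps between consecutive values (wrapping around): 4.640°, 2.928°, 0.829°, 351.603°.
Largest gap = 351.603° ⇒ minimal covering band is its complement: 360° − 351.603° = 8.397°.
Band runs from -93.130° eastward to -84.733°.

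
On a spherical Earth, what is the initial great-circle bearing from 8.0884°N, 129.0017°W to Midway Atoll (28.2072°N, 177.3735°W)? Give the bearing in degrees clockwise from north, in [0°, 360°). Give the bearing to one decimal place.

300.3°

Δλ = -177.3735 − -129.0017 = -48.3718°.
θ = atan2( sin Δλ · cos φ₂ , cos φ₁ · sin φ₂ − sin φ₁ · cos φ₂ · cos Δλ )
  = atan2(-0.65870, 0.38559) = -59.656° → normalised to [0°, 360°): 300.344°.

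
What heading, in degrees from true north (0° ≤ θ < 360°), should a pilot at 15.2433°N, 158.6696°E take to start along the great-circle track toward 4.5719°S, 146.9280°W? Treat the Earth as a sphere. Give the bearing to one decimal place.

Δλ = -146.9280 − 158.6696 = -305.5976°; wrapped into (−180°, 180°]: 54.4024°.
θ = atan2( sin Δλ · cos φ₂ , cos φ₁ · sin φ₂ − sin φ₁ · cos φ₂ · cos Δλ )
  = atan2(0.81054, -0.22946) = 105.807° → normalised to [0°, 360°): 105.807°.

105.8°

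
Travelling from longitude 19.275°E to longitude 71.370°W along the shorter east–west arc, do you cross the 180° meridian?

No

Signed shortest Δλ = ((-71.370 − 19.275 + 180) mod 360) − 180 = -90.645°.
Going west by 90.645° from +19.275° reaches -71.370° without touching 180°.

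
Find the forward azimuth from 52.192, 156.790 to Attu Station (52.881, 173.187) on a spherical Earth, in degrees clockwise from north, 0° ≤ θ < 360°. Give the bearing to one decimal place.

79.6°

Δλ = 173.187 − 156.790 = 16.397°.
θ = atan2( sin Δλ · cos φ₂ , cos φ₁ · sin φ₂ − sin φ₁ · cos φ₂ · cos Δλ )
  = atan2(0.17035, 0.03142) = 79.551° → normalised to [0°, 360°): 79.551°.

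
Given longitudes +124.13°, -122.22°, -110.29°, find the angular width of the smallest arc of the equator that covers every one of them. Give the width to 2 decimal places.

Sort the longitudes: -122.22°, -110.29°, +124.13°.
Eastward gaps between consecutive values (wrapping around): 11.93°, 234.42°, 113.65°.
Largest gap = 234.42° ⇒ minimal covering band is its complement: 360° − 234.42° = 125.58°.
Band runs from +124.13° eastward to -110.29°, crossing the antimeridian.

125.58°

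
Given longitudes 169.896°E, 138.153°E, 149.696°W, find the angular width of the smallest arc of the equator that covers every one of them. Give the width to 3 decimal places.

Sort the longitudes: -149.696°, +138.153°, +169.896°.
Eastward gaps between consecutive values (wrapping around): 287.849°, 31.743°, 40.408°.
Largest gap = 287.849° ⇒ minimal covering band is its complement: 360° − 287.849° = 72.151°.
Band runs from +138.153° eastward to -149.696°, crossing the antimeridian.

72.151°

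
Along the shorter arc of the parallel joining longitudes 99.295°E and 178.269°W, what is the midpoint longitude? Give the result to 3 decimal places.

140.513°E

Signed shortest Δλ from +99.295° to -178.269° is +82.436°.
Midpoint longitude = +99.295° + (+82.436°)/2 = +99.295° + 41.218° = +140.513°.
(The naïve average (+99.295 + -178.269)/2 = -39.487° is on the wrong side of the globe.)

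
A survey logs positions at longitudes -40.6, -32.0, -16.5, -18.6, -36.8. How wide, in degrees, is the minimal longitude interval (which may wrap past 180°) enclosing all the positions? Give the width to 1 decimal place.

Sort the longitudes: -40.6°, -36.8°, -32.0°, -18.6°, -16.5°.
Eastward gaps between consecutive values (wrapping around): 3.8°, 4.8°, 13.4°, 2.1°, 335.9°.
Largest gap = 335.9° ⇒ minimal covering band is its complement: 360° − 335.9° = 24.1°.
Band runs from -40.6° eastward to -16.5°.

24.1°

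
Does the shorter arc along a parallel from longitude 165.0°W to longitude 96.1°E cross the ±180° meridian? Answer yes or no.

Yes

Naïve |96.1 − -165.0| = 261.1° > 180°, so the shorter arc goes the other way round — across 180°.
Signed shortest Δλ = ((96.1 − -165.0 + 180) mod 360) − 180 = -98.9°.
Going west by 98.9° from -165.0° passes through 180° before reaching +96.1°.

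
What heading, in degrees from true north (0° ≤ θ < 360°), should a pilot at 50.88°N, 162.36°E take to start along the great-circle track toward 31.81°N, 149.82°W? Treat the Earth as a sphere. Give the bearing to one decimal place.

99.9°

Δλ = -149.82 − 162.36 = -312.18°; wrapped into (−180°, 180°]: 47.82°.
θ = atan2( sin Δλ · cos φ₂ , cos φ₁ · sin φ₂ − sin φ₁ · cos φ₂ · cos Δλ )
  = atan2(0.62974, -0.11012) = 99.919° → normalised to [0°, 360°): 99.919°.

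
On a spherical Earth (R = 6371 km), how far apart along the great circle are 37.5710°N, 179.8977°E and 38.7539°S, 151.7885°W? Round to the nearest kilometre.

8968 km

Δλ = -151.7885 − 179.8977 = -331.6862°; wrapped into (−180°, 180°]: 28.3138°.
Δφ = -38.7539 − 37.5710 = -76.3249°.
a = sin²(Δφ/2) + cos φ₁ · cos φ₂ · sin²(Δλ/2) = 0.418766.
c = 2·atan2(√a, √(1−a)) = 1.40760 rad → d = 6371·c ≈ 8967.85 km.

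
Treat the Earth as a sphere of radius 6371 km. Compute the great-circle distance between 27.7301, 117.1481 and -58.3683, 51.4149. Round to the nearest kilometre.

Δλ = 51.4149 − 117.1481 = -65.7332°.
Δφ = -58.3683 − 27.7301 = -86.0984°.
a = sin²(Δφ/2) + cos φ₁ · cos φ₂ · sin²(Δλ/2) = 0.602695.
c = 2·atan2(√a, √(1−a)) = 1.77766 rad → d = 6371·c ≈ 11325.47 km.

11325 km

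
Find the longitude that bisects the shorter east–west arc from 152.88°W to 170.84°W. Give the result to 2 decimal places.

Signed shortest Δλ from -152.88° to -170.84° is -17.96°.
Midpoint longitude = -152.88° + (-17.96°)/2 = -152.88° − 8.98° = -161.86°.

161.86°W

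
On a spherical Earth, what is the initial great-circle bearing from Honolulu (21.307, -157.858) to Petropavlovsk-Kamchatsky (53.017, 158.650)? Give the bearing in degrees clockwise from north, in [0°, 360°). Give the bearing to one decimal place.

324.7°

Δλ = 158.650 − -157.858 = 316.508°; wrapped into (−180°, 180°]: -43.492°.
θ = atan2( sin Δλ · cos φ₂ , cos φ₁ · sin φ₂ − sin φ₁ · cos φ₂ · cos Δλ )
  = atan2(-0.41404, 0.58563) = -35.260° → normalised to [0°, 360°): 324.740°.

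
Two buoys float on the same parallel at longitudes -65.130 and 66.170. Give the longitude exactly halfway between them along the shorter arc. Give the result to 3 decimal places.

Signed shortest Δλ from -65.130° to +66.170° is +131.300°.
Midpoint longitude = -65.130° + (+131.300°)/2 = -65.130° + 65.650° = +0.520°.

+0.520°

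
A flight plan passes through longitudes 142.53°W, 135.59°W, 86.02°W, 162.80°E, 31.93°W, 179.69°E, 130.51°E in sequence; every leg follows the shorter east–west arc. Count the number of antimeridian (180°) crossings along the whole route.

3

Leg 1: -142.53° → -135.59°, shortest Δλ = 6.94° (east) — does not cross 180°.
Leg 2: -135.59° → -86.02°, shortest Δλ = 49.57° (east) — does not cross 180°.
Leg 3: -86.02° → +162.80°, shortest Δλ = -111.18° (west) — crosses 180°.
Leg 4: +162.80° → -31.93°, shortest Δλ = 165.27° (east) — crosses 180°.
Leg 5: -31.93° → +179.69°, shortest Δλ = -148.38° (west) — crosses 180°.
Leg 6: +179.69° → +130.51°, shortest Δλ = -49.18° (west) — does not cross 180°.
Total crossings: 3.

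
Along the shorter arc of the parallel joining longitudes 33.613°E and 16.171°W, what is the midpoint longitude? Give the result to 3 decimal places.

8.721°E

Signed shortest Δλ from +33.613° to -16.171° is -49.784°.
Midpoint longitude = +33.613° + (-49.784°)/2 = +33.613° − 24.892° = +8.721°.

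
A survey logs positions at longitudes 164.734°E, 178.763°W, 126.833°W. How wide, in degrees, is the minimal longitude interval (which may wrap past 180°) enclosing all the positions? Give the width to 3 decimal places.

68.433°

Sort the longitudes: -178.763°, -126.833°, +164.734°.
Eastward gaps between consecutive values (wrapping around): 51.930°, 291.567°, 16.503°.
Largest gap = 291.567° ⇒ minimal covering band is its complement: 360° − 291.567° = 68.433°.
Band runs from +164.734° eastward to -126.833°, crossing the antimeridian.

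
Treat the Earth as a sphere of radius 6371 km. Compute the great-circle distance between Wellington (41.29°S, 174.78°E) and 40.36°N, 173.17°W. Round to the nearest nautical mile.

4946 nmi

Δλ = -173.17 − 174.78 = -347.95°; wrapped into (−180°, 180°]: 12.05°.
Δφ = 40.36 − -41.29 = 81.65°.
a = sin²(Δφ/2) + cos φ₁ · cos φ₂ · sin²(Δλ/2) = 0.433698.
c = 2·atan2(√a, √(1−a)) = 1.43780 rad → d = 6371·c ≈ 9160.23 km ≈ 4946.13 nmi.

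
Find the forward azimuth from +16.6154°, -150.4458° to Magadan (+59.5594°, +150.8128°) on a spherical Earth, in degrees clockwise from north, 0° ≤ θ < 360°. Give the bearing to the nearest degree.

330°

Δλ = 150.8128 − -150.4458 = 301.2586°; wrapped into (−180°, 180°]: -58.7414°.
θ = atan2( sin Δλ · cos φ₂ , cos φ₁ · sin φ₂ − sin φ₁ · cos φ₂ · cos Δλ )
  = atan2(-0.43310, 0.75098) = -29.972° → normalised to [0°, 360°): 330.028°.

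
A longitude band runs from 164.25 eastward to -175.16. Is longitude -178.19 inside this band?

Band width going east from +164.25° to -175.16°: ((-175.16 − 164.25) mod 360) = 20.59°.
Offset of -178.19° east of the west edge: ((-178.19 − 164.25) mod 360) = 17.56°.
17.56° ≤ 20.59° ⇒ inside.

Yes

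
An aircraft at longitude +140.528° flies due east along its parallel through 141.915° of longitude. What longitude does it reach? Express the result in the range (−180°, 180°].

Start at +140.528°; shift +141.915° → +282.443°.
+282.443° lies outside (−180°, 180°]; subtract 360° → -77.557°.

-77.557°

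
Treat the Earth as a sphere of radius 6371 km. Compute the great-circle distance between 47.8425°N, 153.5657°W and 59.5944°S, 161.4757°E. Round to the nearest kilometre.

12622 km

Δλ = 161.4757 − -153.5657 = 315.0414°; wrapped into (−180°, 180°]: -44.9586°.
Δφ = -59.5944 − 47.8425 = -107.4369°.
a = sin²(Δφ/2) + cos φ₁ · cos φ₂ · sin²(Δλ/2) = 0.699488.
c = 2·atan2(√a, √(1−a)) = 1.98120 rad → d = 6371·c ≈ 12622.20 km.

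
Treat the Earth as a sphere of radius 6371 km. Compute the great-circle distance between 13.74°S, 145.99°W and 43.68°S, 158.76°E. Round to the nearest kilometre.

6186 km

Δλ = 158.76 − -145.99 = 304.75°; wrapped into (−180°, 180°]: -55.25°.
Δφ = -43.68 − -13.74 = -29.94°.
a = sin²(Δφ/2) + cos φ₁ · cos φ₂ · sin²(Δλ/2) = 0.217767.
c = 2·atan2(√a, √(1−a)) = 0.97101 rad → d = 6371·c ≈ 6186.31 km.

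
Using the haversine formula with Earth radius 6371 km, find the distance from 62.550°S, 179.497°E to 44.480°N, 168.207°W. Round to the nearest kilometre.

11952 km

Δλ = -168.207 − 179.497 = -347.704°; wrapped into (−180°, 180°]: 12.296°.
Δφ = 44.480 − -62.550 = 107.030°.
a = sin²(Δφ/2) + cos φ₁ · cos φ₂ · sin²(Δλ/2) = 0.650209.
c = 2·atan2(√a, √(1−a)) = 1.87593 rad → d = 6371·c ≈ 11951.53 km.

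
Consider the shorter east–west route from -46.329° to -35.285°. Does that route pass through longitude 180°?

Signed shortest Δλ = ((-35.285 − -46.329 + 180) mod 360) − 180 = 11.044°.
Going east by 11.044° from -46.329° reaches -35.285° without touching 180°.

No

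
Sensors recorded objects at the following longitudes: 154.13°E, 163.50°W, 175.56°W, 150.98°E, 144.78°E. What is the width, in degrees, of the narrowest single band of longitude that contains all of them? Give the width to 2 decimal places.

Sort the longitudes: -175.56°, -163.50°, +144.78°, +150.98°, +154.13°.
Eastward gaps between consecutive values (wrapping around): 12.06°, 308.28°, 6.20°, 3.15°, 30.31°.
Largest gap = 308.28° ⇒ minimal covering band is its complement: 360° − 308.28° = 51.72°.
Band runs from +144.78° eastward to -163.50°, crossing the antimeridian.

51.72°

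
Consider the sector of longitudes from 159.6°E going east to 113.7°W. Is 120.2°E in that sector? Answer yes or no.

Band width going east from +159.6° to -113.7°: ((-113.7 − 159.6) mod 360) = 86.7°.
Offset of +120.2° east of the west edge: ((120.2 − 159.6) mod 360) = 320.6°.
320.6° > 86.7° ⇒ outside.

No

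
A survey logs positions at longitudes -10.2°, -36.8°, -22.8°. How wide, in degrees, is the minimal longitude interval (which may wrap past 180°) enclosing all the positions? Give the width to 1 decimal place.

26.6°

Sort the longitudes: -36.8°, -22.8°, -10.2°.
Eastward gaps between consecutive values (wrapping around): 14.0°, 12.6°, 333.4°.
Largest gap = 333.4° ⇒ minimal covering band is its complement: 360° − 333.4° = 26.6°.
Band runs from -36.8° eastward to -10.2°.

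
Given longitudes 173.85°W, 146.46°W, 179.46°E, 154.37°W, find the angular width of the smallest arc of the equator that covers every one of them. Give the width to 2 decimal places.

34.08°

Sort the longitudes: -173.85°, -154.37°, -146.46°, +179.46°.
Eastward gaps between consecutive values (wrapping around): 19.48°, 7.91°, 325.92°, 6.69°.
Largest gap = 325.92° ⇒ minimal covering band is its complement: 360° − 325.92° = 34.08°.
Band runs from +179.46° eastward to -146.46°, crossing the antimeridian.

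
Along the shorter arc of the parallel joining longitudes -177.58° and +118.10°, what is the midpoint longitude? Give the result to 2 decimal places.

+150.26°

Signed shortest Δλ from -177.58° to +118.10° is -64.32°.
Midpoint longitude = -177.58° + (-64.32°)/2 = -177.58° − 32.16° = -209.74°.
Normalise into (−180°, 180°]: +150.26°.
(The naïve average (-177.58 + +118.10)/2 = -29.74° is on the wrong side of the globe.)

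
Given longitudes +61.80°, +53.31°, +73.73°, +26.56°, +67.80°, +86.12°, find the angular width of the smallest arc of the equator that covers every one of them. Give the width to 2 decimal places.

Sort the longitudes: +26.56°, +53.31°, +61.80°, +67.80°, +73.73°, +86.12°.
Eastward gaps between consecutive values (wrapping around): 26.75°, 8.49°, 6.00°, 5.93°, 12.39°, 300.44°.
Largest gap = 300.44° ⇒ minimal covering band is its complement: 360° − 300.44° = 59.56°.
Band runs from +26.56° eastward to +86.12°.

59.56°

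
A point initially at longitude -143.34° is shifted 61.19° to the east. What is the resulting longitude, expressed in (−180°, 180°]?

-82.15°

Start at -143.34°; shift +61.19° → -82.15°.
-82.15° already lies in (−180°, 180°].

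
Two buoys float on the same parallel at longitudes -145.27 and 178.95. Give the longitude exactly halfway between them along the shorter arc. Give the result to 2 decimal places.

Signed shortest Δλ from -145.27° to +178.95° is -35.78°.
Midpoint longitude = -145.27° + (-35.78°)/2 = -145.27° − 17.89° = -163.16°.
(The naïve average (-145.27 + +178.95)/2 = 16.84° is on the wrong side of the globe.)

-163.16°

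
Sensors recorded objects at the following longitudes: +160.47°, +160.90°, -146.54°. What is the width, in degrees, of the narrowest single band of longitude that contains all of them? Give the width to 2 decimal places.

Sort the longitudes: -146.54°, +160.47°, +160.90°.
Eastward gaps between consecutive values (wrapping around): 307.01°, 0.43°, 52.56°.
Largest gap = 307.01° ⇒ minimal covering band is its complement: 360° − 307.01° = 52.99°.
Band runs from +160.47° eastward to -146.54°, crossing the antimeridian.

52.99°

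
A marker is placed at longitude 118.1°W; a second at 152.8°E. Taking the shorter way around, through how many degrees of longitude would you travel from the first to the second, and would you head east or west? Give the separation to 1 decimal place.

Raw difference: 152.8 − -118.1 = 270.9°.
Normalise into (−180°, 180°]: 270.9° − 360° = -89.1°.
Negative ⇒ the second point lies to the west; separation 89.1°.

89.1° west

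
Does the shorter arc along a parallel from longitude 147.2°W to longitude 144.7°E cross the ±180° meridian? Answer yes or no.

Yes

Naïve |144.7 − -147.2| = 291.9° > 180°, so the shorter arc goes the other way round — across 180°.
Signed shortest Δλ = ((144.7 − -147.2 + 180) mod 360) − 180 = -68.1°.
Going west by 68.1° from -147.2° passes through 180° before reaching +144.7°.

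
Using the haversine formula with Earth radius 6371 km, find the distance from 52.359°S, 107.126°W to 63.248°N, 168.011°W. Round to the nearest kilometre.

13898 km

Δλ = -168.011 − -107.126 = -60.885°.
Δφ = 63.248 − -52.359 = 115.607°.
a = sin²(Δφ/2) + cos φ₁ · cos φ₂ · sin²(Δλ/2) = 0.786670.
c = 2·atan2(√a, √(1−a)) = 2.18137 rad → d = 6371·c ≈ 13897.52 km.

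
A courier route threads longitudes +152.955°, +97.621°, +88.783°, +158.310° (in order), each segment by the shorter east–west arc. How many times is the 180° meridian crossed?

Leg 1: +152.955° → +97.621°, shortest Δλ = -55.334° (west) — does not cross 180°.
Leg 2: +97.621° → +88.783°, shortest Δλ = -8.838° (west) — does not cross 180°.
Leg 3: +88.783° → +158.310°, shortest Δλ = 69.527° (east) — does not cross 180°.
Total crossings: 0.

0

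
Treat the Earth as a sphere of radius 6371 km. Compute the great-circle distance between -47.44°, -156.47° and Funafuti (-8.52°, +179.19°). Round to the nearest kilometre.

Δλ = 179.19 − -156.47 = 335.66°; wrapped into (−180°, 180°]: -24.34°.
Δφ = -8.52 − -47.44 = 38.92°.
a = sin²(Δφ/2) + cos φ₁ · cos φ₂ · sin²(Δλ/2) = 0.140715.
c = 2·atan2(√a, √(1−a)) = 0.76905 rad → d = 6371·c ≈ 4899.64 km.

4900 km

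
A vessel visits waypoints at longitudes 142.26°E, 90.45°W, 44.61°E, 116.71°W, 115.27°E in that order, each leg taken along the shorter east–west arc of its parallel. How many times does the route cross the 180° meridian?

Leg 1: +142.26° → -90.45°, shortest Δλ = 127.29° (east) — crosses 180°.
Leg 2: -90.45° → +44.61°, shortest Δλ = 135.06° (east) — does not cross 180°.
Leg 3: +44.61° → -116.71°, shortest Δλ = -161.32° (west) — does not cross 180°.
Leg 4: -116.71° → +115.27°, shortest Δλ = -128.02° (west) — crosses 180°.
Total crossings: 2.

2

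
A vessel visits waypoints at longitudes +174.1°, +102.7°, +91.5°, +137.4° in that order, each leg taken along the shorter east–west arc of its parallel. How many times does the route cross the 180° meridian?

0

Leg 1: +174.1° → +102.7°, shortest Δλ = -71.4° (west) — does not cross 180°.
Leg 2: +102.7° → +91.5°, shortest Δλ = -11.2° (west) — does not cross 180°.
Leg 3: +91.5° → +137.4°, shortest Δλ = 45.9° (east) — does not cross 180°.
Total crossings: 0.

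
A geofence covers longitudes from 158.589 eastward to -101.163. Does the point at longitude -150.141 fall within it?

Band width going east from +158.589° to -101.163°: ((-101.163 − 158.589) mod 360) = 100.248°.
Offset of -150.141° east of the west edge: ((-150.141 − 158.589) mod 360) = 51.270°.
51.270° ≤ 100.248° ⇒ inside.

Yes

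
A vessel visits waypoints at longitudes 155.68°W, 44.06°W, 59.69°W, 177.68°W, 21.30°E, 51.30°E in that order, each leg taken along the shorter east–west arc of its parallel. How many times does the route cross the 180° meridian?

1

Leg 1: -155.68° → -44.06°, shortest Δλ = 111.62° (east) — does not cross 180°.
Leg 2: -44.06° → -59.69°, shortest Δλ = -15.63° (west) — does not cross 180°.
Leg 3: -59.69° → -177.68°, shortest Δλ = -117.99° (west) — does not cross 180°.
Leg 4: -177.68° → +21.30°, shortest Δλ = -161.02° (west) — crosses 180°.
Leg 5: +21.30° → +51.30°, shortest Δλ = 30.0° (east) — does not cross 180°.
Total crossings: 1.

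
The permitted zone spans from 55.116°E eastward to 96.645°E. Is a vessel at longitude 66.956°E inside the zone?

Band width going east from +55.116° to +96.645°: ((96.645 − 55.116) mod 360) = 41.529°.
Offset of +66.956° east of the west edge: ((66.956 − 55.116) mod 360) = 11.840°.
11.840° ≤ 41.529° ⇒ inside.

Yes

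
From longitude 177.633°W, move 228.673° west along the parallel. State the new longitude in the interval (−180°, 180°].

Start at -177.633°; shift −228.673° → -406.306°.
-406.306° lies outside (−180°, 180°]; add 360° → -46.306°.

46.306°W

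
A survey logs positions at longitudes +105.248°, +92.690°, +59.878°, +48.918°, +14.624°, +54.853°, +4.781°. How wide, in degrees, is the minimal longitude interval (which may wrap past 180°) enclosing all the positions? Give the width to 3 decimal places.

100.467°

Sort the longitudes: +4.781°, +14.624°, +48.918°, +54.853°, +59.878°, +92.690°, +105.248°.
Eastward gaps between consecutive values (wrapping around): 9.843°, 34.294°, 5.935°, 5.025°, 32.812°, 12.558°, 259.533°.
Largest gap = 259.533° ⇒ minimal covering band is its complement: 360° − 259.533° = 100.467°.
Band runs from +4.781° eastward to +105.248°.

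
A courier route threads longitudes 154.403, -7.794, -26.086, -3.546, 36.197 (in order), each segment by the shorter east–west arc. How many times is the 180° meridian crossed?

0

Leg 1: +154.403° → -7.794°, shortest Δλ = -162.197° (west) — does not cross 180°.
Leg 2: -7.794° → -26.086°, shortest Δλ = -18.292° (west) — does not cross 180°.
Leg 3: -26.086° → -3.546°, shortest Δλ = 22.54° (east) — does not cross 180°.
Leg 4: -3.546° → +36.197°, shortest Δλ = 39.743° (east) — does not cross 180°.
Total crossings: 0.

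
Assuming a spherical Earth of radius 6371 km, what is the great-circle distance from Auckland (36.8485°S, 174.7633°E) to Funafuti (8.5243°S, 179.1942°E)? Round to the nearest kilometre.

3181 km

Δλ = 179.1942 − 174.7633 = 4.4309°.
Δφ = -8.5243 − -36.8485 = 28.3242°.
a = sin²(Δφ/2) + cos φ₁ · cos φ₂ · sin²(Δλ/2) = 0.061044.
c = 2·atan2(√a, √(1−a)) = 0.49931 rad → d = 6371·c ≈ 3181.12 km.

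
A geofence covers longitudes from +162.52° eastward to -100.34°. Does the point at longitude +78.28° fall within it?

No

Band width going east from +162.52° to -100.34°: ((-100.34 − 162.52) mod 360) = 97.14°.
Offset of +78.28° east of the west edge: ((78.28 − 162.52) mod 360) = 275.76°.
275.76° > 97.14° ⇒ outside.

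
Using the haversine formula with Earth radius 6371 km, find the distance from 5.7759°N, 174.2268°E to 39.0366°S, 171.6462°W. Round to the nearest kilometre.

5191 km

Δλ = -171.6462 − 174.2268 = -345.8730°; wrapped into (−180°, 180°]: 14.1270°.
Δφ = -39.0366 − 5.7759 = -44.8125°.
a = sin²(Δφ/2) + cos φ₁ · cos φ₂ · sin²(Δλ/2) = 0.156977.
c = 2·atan2(√a, √(1−a)) = 0.81476 rad → d = 6371·c ≈ 5190.82 km.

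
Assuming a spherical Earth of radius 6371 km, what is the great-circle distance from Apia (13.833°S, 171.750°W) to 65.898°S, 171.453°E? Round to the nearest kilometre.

5925 km

Δλ = 171.453 − -171.750 = 343.203°; wrapped into (−180°, 180°]: -16.797°.
Δφ = -65.898 − -13.833 = -52.065°.
a = sin²(Δφ/2) + cos φ₁ · cos φ₂ · sin²(Δλ/2) = 0.201075.
c = 2·atan2(√a, √(1−a)) = 0.92998 rad → d = 6371·c ≈ 5924.91 km.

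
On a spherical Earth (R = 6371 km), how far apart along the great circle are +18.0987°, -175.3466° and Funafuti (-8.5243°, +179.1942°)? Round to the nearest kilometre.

3020 km

Δλ = 179.1942 − -175.3466 = 354.5408°; wrapped into (−180°, 180°]: -5.4592°.
Δφ = -8.5243 − 18.0987 = -26.6230°.
a = sin²(Δφ/2) + cos φ₁ · cos φ₂ · sin²(Δλ/2) = 0.055145.
c = 2·atan2(√a, √(1−a)) = 0.47409 rad → d = 6371·c ≈ 3020.40 km.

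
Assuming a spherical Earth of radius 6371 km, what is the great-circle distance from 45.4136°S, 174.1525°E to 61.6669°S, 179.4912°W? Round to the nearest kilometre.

1853 km

Δλ = -179.4912 − 174.1525 = -353.6437°; wrapped into (−180°, 180°]: 6.3563°.
Δφ = -61.6669 − -45.4136 = -16.2533°.
a = sin²(Δφ/2) + cos φ₁ · cos φ₂ · sin²(Δλ/2) = 0.021007.
c = 2·atan2(√a, √(1−a)) = 0.29090 rad → d = 6371·c ≈ 1853.33 km.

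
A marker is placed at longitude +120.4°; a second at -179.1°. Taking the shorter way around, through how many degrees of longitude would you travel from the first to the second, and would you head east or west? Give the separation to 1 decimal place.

Raw difference: -179.1 − 120.4 = -299.5°.
Normalise into (−180°, 180°]: -299.5° + 360° = 60.5°.
Positive ⇒ the second point lies to the east; separation 60.5°.

60.5° east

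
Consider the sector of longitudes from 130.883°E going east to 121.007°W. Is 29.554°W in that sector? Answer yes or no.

Band width going east from +130.883° to -121.007°: ((-121.007 − 130.883) mod 360) = 108.110°.
Offset of -29.554° east of the west edge: ((-29.554 − 130.883) mod 360) = 199.563°.
199.563° > 108.110° ⇒ outside.

No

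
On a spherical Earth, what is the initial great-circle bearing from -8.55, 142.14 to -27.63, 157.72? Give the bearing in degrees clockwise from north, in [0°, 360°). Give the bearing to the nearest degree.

Δλ = 157.72 − 142.14 = 15.58°.
θ = atan2( sin Δλ · cos φ₂ , cos φ₁ · sin φ₂ − sin φ₁ · cos φ₂ · cos Δλ )
  = atan2(0.23795, -0.33173) = 144.347° → normalised to [0°, 360°): 144.347°.

144°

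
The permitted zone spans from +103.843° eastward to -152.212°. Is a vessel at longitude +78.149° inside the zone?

No

Band width going east from +103.843° to -152.212°: ((-152.212 − 103.843) mod 360) = 103.945°.
Offset of +78.149° east of the west edge: ((78.149 − 103.843) mod 360) = 334.306°.
334.306° > 103.945° ⇒ outside.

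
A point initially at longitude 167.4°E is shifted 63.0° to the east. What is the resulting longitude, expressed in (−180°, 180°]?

Start at +167.4°; shift +63.0° → +230.4°.
+230.4° lies outside (−180°, 180°]; subtract 360° → -129.6°.

129.6°W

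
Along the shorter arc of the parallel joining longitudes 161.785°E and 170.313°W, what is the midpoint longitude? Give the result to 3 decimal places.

175.736°E

Signed shortest Δλ from +161.785° to -170.313° is +27.902°.
Midpoint longitude = +161.785° + (+27.902°)/2 = +161.785° + 13.951° = +175.736°.
(The naïve average (+161.785 + -170.313)/2 = -4.264° is on the wrong side of the globe.)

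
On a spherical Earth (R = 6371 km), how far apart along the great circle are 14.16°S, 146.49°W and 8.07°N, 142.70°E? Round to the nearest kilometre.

Δλ = 142.70 − -146.49 = 289.19°; wrapped into (−180°, 180°]: -70.81°.
Δφ = 8.07 − -14.16 = 22.23°.
a = sin²(Δφ/2) + cos φ₁ · cos φ₂ · sin²(Δλ/2) = 0.359392.
c = 2·atan2(√a, √(1−a)) = 1.28573 rad → d = 6371·c ≈ 8191.42 km.

8191 km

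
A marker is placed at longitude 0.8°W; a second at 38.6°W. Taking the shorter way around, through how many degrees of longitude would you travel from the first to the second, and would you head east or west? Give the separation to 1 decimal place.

37.8° west

Raw difference: -38.6 − -0.8 = -37.8°.
Normalise into (−180°, 180°]: -37.8° stays -37.8°.
Negative ⇒ the second point lies to the west; separation 37.8°.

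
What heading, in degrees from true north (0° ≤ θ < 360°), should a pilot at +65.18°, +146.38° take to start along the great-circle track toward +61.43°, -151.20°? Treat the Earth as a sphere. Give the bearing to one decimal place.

68.4°

Δλ = -151.20 − 146.38 = -297.58°; wrapped into (−180°, 180°]: 62.42°.
θ = atan2( sin Δλ · cos φ₂ , cos φ₁ · sin φ₂ − sin φ₁ · cos φ₂ · cos Δλ )
  = atan2(0.42389, 0.16769) = 68.416° → normalised to [0°, 360°): 68.416°.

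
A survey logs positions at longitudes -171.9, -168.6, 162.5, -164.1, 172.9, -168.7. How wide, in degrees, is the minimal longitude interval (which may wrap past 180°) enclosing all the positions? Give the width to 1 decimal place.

Sort the longitudes: -171.9°, -168.7°, -168.6°, -164.1°, +162.5°, +172.9°.
Eastward gaps between consecutive values (wrapping around): 3.2°, 0.1°, 4.5°, 326.6°, 10.4°, 15.2°.
Largest gap = 326.6° ⇒ minimal covering band is its complement: 360° − 326.6° = 33.4°.
Band runs from +162.5° eastward to -164.1°, crossing the antimeridian.

33.4°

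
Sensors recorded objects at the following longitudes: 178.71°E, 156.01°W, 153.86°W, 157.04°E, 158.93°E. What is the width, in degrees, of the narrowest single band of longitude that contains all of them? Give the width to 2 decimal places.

49.10°

Sort the longitudes: -156.01°, -153.86°, +157.04°, +158.93°, +178.71°.
Eastward gaps between consecutive values (wrapping around): 2.15°, 310.90°, 1.89°, 19.78°, 25.28°.
Largest gap = 310.90° ⇒ minimal covering band is its complement: 360° − 310.90° = 49.10°.
Band runs from +157.04° eastward to -153.86°, crossing the antimeridian.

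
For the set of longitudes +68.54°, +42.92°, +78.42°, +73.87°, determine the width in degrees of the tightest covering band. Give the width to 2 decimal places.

35.50°

Sort the longitudes: +42.92°, +68.54°, +73.87°, +78.42°.
Eastward gaps between consecutive values (wrapping around): 25.62°, 5.33°, 4.55°, 324.50°.
Largest gap = 324.50° ⇒ minimal covering band is its complement: 360° − 324.50° = 35.50°.
Band runs from +42.92° eastward to +78.42°.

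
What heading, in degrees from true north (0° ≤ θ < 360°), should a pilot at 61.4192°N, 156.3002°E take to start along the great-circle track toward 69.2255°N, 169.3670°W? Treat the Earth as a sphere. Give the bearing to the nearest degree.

Δλ = -169.3670 − 156.3002 = -325.6672°; wrapped into (−180°, 180°]: 34.3328°.
θ = atan2( sin Δλ · cos φ₂ , cos φ₁ · sin φ₂ − sin φ₁ · cos φ₂ · cos Δλ )
  = atan2(0.20005, 0.19009) = 46.462° → normalised to [0°, 360°): 46.462°.

46°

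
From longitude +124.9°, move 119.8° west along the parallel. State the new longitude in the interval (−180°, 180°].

Start at +124.9°; shift −119.8° → +5.1°.
+5.1° already lies in (−180°, 180°].

+5.1°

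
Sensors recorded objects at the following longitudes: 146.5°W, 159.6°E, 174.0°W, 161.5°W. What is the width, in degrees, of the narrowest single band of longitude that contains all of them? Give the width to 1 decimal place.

Sort the longitudes: -174.0°, -161.5°, -146.5°, +159.6°.
Eastward gaps between consecutive values (wrapping around): 12.5°, 15.0°, 306.1°, 26.4°.
Largest gap = 306.1° ⇒ minimal covering band is its complement: 360° − 306.1° = 53.9°.
Band runs from +159.6° eastward to -146.5°, crossing the antimeridian.

53.9°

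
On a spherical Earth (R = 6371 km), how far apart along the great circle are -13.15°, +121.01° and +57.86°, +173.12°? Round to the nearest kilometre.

Δλ = 173.12 − 121.01 = 52.11°.
Δφ = 57.86 − -13.15 = 71.01°.
a = sin²(Δφ/2) + cos φ₁ · cos φ₂ · sin²(Δλ/2) = 0.437242.
c = 2·atan2(√a, √(1−a)) = 1.44495 rad → d = 6371·c ≈ 9205.77 km.

9206 km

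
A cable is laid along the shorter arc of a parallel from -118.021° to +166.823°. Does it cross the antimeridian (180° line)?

Yes

Naïve |166.823 − -118.021| = 284.844° > 180°, so the shorter arc goes the other way round — across 180°.
Signed shortest Δλ = ((166.823 − -118.021 + 180) mod 360) − 180 = -75.156°.
Going west by 75.156° from -118.021° passes through 180° before reaching +166.823°.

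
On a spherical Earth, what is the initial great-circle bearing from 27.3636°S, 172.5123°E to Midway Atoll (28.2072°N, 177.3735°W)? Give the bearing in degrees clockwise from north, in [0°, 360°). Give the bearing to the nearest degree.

11°

Δλ = -177.3735 − 172.5123 = -349.8858°; wrapped into (−180°, 180°]: 10.1142°.
θ = atan2( sin Δλ · cos φ₂ , cos φ₁ · sin φ₂ − sin φ₁ · cos φ₂ · cos Δλ )
  = atan2(0.15476, 0.81853) = 10.706° → normalised to [0°, 360°): 10.706°.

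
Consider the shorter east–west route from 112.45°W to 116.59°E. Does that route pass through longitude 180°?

Yes

Naïve |116.59 − -112.45| = 229.04° > 180°, so the shorter arc goes the other way round — across 180°.
Signed shortest Δλ = ((116.59 − -112.45 + 180) mod 360) − 180 = -130.96°.
Going west by 130.96° from -112.45° passes through 180° before reaching +116.59°.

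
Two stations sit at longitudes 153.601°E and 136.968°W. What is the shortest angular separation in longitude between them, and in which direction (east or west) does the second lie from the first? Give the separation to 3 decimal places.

69.431° east

Raw difference: -136.968 − 153.601 = -290.569°.
Normalise into (−180°, 180°]: -290.569° + 360° = 69.431°.
Positive ⇒ the second point lies to the east; separation 69.431°.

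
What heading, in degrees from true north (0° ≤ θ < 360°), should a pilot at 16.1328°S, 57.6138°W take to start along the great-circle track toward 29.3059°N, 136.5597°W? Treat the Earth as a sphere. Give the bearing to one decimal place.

301.1°

Δλ = -136.5597 − -57.6138 = -78.9459°.
θ = atan2( sin Δλ · cos φ₂ , cos φ₁ · sin φ₂ − sin φ₁ · cos φ₂ · cos Δλ )
  = atan2(-0.85584, 0.51666) = -58.881° → normalised to [0°, 360°): 301.119°.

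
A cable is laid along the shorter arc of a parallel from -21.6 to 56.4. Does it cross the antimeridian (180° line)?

No

Signed shortest Δλ = ((56.4 − -21.6 + 180) mod 360) − 180 = 78.0°.
Going east by 78.0° from -21.6° reaches +56.4° without touching 180°.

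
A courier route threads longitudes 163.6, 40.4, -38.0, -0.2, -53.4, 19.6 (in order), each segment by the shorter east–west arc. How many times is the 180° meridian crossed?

Leg 1: +163.6° → +40.4°, shortest Δλ = -123.2° (west) — does not cross 180°.
Leg 2: +40.4° → -38.0°, shortest Δλ = -78.4° (west) — does not cross 180°.
Leg 3: -38.0° → -0.2°, shortest Δλ = 37.8° (east) — does not cross 180°.
Leg 4: -0.2° → -53.4°, shortest Δλ = -53.2° (west) — does not cross 180°.
Leg 5: -53.4° → +19.6°, shortest Δλ = 73.0° (east) — does not cross 180°.
Total crossings: 0.

0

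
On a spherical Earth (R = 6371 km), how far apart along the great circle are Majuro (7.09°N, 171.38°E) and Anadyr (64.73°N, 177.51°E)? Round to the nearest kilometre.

6428 km

Δλ = 177.51 − 171.38 = 6.13°.
Δφ = 64.73 − 7.09 = 57.64°.
a = sin²(Δφ/2) + cos φ₁ · cos φ₂ · sin²(Δλ/2) = 0.233592.
c = 2·atan2(√a, √(1−a)) = 1.00887 rad → d = 6371·c ≈ 6427.53 km.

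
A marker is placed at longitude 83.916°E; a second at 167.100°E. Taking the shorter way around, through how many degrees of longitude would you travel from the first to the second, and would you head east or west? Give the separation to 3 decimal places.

83.184° east

Raw difference: 167.100 − 83.916 = 83.184°.
Normalise into (−180°, 180°]: 83.184° stays 83.184°.
Positive ⇒ the second point lies to the east; separation 83.184°.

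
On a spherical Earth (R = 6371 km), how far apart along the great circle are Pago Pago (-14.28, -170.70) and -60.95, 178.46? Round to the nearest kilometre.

Δλ = 178.46 − -170.70 = 349.16°; wrapped into (−180°, 180°]: -10.84°.
Δφ = -60.95 − -14.28 = -46.67°.
a = sin²(Δφ/2) + cos φ₁ · cos φ₂ · sin²(Δλ/2) = 0.161099.
c = 2·atan2(√a, √(1−a)) = 0.82603 rad → d = 6371·c ≈ 5262.62 km.

5263 km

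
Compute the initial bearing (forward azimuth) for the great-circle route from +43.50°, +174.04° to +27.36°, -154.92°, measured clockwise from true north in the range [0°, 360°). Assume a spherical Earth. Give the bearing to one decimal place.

Δλ = -154.92 − 174.04 = -328.96°; wrapped into (−180°, 180°]: 31.04°.
θ = atan2( sin Δλ · cos φ₂ , cos φ₁ · sin φ₂ − sin φ₁ · cos φ₂ · cos Δλ )
  = atan2(0.45796, -0.19044) = 112.580° → normalised to [0°, 360°): 112.580°.

112.6°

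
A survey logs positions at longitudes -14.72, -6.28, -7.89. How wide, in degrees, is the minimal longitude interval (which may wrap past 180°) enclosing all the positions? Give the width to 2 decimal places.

8.44°

Sort the longitudes: -14.72°, -7.89°, -6.28°.
Eastward gaps between consecutive values (wrapping around): 6.83°, 1.61°, 351.56°.
Largest gap = 351.56° ⇒ minimal covering band is its complement: 360° − 351.56° = 8.44°.
Band runs from -14.72° eastward to -6.28°.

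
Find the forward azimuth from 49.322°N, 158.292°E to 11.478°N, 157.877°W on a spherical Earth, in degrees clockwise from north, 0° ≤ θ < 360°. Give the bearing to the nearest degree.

121°

Δλ = -157.877 − 158.292 = -316.169°; wrapped into (−180°, 180°]: 43.831°.
θ = atan2( sin Δλ · cos φ₂ , cos φ₁ · sin φ₂ − sin φ₁ · cos φ₂ · cos Δλ )
  = atan2(0.67868, -0.40644) = 120.916° → normalised to [0°, 360°): 120.916°.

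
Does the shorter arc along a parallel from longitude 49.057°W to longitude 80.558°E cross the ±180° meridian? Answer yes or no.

Signed shortest Δλ = ((80.558 − -49.057 + 180) mod 360) − 180 = 129.615°.
Going east by 129.615° from -49.057° reaches +80.558° without touching 180°.

No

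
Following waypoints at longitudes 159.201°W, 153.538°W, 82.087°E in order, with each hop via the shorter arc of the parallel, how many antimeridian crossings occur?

Leg 1: -159.201° → -153.538°, shortest Δλ = 5.663° (east) — does not cross 180°.
Leg 2: -153.538° → +82.087°, shortest Δλ = -124.375° (west) — crosses 180°.
Total crossings: 1.

1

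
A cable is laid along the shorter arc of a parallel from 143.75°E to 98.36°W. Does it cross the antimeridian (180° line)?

Yes

Naïve |-98.36 − 143.75| = 242.11° > 180°, so the shorter arc goes the other way round — across 180°.
Signed shortest Δλ = ((-98.36 − 143.75 + 180) mod 360) − 180 = 117.89°.
Going east by 117.89° from +143.75° passes through 180° before reaching -98.36°.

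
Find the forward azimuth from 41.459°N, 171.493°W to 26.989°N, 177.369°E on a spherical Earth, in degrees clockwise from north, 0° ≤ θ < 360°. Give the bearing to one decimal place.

Δλ = 177.369 − -171.493 = 348.862°; wrapped into (−180°, 180°]: -11.138°.
θ = atan2( sin Δλ · cos φ₂ , cos φ₁ · sin φ₂ − sin φ₁ · cos φ₂ · cos Δλ )
  = atan2(-0.17214, -0.23876) = -144.210° → normalised to [0°, 360°): 215.790°.

215.8°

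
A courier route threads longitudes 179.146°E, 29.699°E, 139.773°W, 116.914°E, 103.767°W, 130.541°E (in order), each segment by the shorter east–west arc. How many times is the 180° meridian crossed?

Leg 1: +179.146° → +29.699°, shortest Δλ = -149.447° (west) — does not cross 180°.
Leg 2: +29.699° → -139.773°, shortest Δλ = -169.472° (west) — does not cross 180°.
Leg 3: -139.773° → +116.914°, shortest Δλ = -103.313° (west) — crosses 180°.
Leg 4: +116.914° → -103.767°, shortest Δλ = 139.319° (east) — crosses 180°.
Leg 5: -103.767° → +130.541°, shortest Δλ = -125.692° (west) — crosses 180°.
Total crossings: 3.

3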